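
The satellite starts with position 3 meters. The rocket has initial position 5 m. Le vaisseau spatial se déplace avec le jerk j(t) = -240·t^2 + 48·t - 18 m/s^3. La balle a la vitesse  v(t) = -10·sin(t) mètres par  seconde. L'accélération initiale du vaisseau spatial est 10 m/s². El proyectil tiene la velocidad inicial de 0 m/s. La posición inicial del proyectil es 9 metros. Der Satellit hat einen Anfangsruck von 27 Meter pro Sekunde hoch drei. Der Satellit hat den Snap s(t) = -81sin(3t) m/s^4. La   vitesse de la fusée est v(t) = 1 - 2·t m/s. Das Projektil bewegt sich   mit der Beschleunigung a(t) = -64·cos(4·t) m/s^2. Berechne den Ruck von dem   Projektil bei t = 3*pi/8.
Ausgehend von der Beschleunigung a(t) = -64·cos(4·t), nehmen wir 1 Ableitung. Mit d/dt von a(t) finden wir j(t) = 256·sin(4·t). Mit j(t) = 256·sin(4·t) und Einsetzen von t = 3*pi/8, finden wir j = -256.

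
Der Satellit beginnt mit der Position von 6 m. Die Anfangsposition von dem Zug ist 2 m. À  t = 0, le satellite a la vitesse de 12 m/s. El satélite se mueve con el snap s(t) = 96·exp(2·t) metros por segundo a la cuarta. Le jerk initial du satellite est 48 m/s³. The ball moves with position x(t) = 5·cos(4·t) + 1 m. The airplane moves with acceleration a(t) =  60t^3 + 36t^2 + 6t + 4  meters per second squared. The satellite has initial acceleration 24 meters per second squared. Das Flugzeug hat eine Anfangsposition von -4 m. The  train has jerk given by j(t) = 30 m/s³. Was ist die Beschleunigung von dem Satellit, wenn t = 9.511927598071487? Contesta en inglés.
We must find the antiderivative of our snap equation s(t) = 96·exp(2·t) 2 times. The antiderivative of snap is jerk. Using j(0) = 48, we get j(t) = 48·exp(2·t). Taking ∫j(t)dt and applying a(0) = 24, we find a(t) = 24·exp(2·t). From the given acceleration equation a(t) = 24·exp(2·t), we substitute t = 9.511927598071487 to get a = 4386989328.02320.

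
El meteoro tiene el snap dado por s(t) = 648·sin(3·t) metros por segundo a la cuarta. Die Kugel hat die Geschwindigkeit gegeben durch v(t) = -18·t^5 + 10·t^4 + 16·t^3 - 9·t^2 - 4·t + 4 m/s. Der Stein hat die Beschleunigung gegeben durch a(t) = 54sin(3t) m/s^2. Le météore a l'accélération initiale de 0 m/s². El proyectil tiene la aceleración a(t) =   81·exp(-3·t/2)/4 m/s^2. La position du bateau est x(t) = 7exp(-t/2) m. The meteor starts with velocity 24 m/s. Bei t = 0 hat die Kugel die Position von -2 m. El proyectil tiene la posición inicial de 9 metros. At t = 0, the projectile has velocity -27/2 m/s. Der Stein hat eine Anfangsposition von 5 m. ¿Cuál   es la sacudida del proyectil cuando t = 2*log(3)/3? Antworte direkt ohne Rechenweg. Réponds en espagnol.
La respuesta es -81/8.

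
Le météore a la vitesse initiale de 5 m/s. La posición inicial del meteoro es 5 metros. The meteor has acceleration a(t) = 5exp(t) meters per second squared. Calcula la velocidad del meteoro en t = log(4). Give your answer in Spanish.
Para resolver esto, necesitamos tomar 1 antiderivada de nuestra ecuación de la aceleración a(t) = 5·exp(t). La antiderivada de la aceleración es la velocidad. Usando v(0) = 5, obtenemos v(t) = 5·exp(t). Tenemos la velocidad v(t) = 5·exp(t). Sustituyendo t = log(4): v(log(4)) = 20.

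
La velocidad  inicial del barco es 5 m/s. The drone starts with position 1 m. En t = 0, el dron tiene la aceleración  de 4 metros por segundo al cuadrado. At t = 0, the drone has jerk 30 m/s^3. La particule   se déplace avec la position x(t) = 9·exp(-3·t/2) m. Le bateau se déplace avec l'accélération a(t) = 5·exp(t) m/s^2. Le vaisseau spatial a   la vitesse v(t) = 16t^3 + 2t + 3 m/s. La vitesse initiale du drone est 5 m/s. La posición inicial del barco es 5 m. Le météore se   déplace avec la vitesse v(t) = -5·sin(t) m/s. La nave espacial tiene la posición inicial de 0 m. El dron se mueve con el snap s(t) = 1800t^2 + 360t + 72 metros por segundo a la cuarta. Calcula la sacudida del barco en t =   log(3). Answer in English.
Starting from acceleration a(t) = 5·exp(t), we take 1 derivative. The derivative of acceleration gives jerk: j(t) = 5·exp(t). Using j(t) = 5·exp(t) and substituting t = log(3), we find j = 15.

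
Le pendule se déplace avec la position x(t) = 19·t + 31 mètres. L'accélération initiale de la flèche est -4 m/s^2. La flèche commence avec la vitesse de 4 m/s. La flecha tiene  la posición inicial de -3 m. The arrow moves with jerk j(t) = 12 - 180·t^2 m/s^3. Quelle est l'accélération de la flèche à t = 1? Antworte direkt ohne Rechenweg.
À t = 1, a = -52.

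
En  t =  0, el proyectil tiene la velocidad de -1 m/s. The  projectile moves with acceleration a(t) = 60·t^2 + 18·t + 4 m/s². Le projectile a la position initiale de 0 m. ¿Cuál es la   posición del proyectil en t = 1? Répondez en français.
Nous devons intégrer notre équation de l'accélération a(t) = 60·t^2 + 18·t + 4 2 fois. En prenant ∫a(t)dt et en appliquant v(0) = -1, nous trouvons v(t) = 20·t^3 + 9·t^2 + 4·t - 1. La primitive de la vitesse, avec x(0) = 0, donne la position: x(t) = 5·t^4 + 3·t^3 + 2·t^2 - t. Nous avons la position x(t) = 5·t^4 + 3·t^3 + 2·t^2 - t. En substituant t = 1: x(1) = 9.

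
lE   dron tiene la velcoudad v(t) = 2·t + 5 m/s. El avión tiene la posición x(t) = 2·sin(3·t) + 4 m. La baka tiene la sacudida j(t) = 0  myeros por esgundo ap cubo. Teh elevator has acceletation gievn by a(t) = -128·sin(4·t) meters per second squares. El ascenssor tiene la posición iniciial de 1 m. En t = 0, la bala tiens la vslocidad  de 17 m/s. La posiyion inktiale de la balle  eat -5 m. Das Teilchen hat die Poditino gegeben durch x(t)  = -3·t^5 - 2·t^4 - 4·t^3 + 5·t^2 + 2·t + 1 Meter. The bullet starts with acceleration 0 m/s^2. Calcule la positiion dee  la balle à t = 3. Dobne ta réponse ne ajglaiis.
To solve this, we need to take 3 integrals of our jerk equation j(t) = 0. Finding the integral of j(t) and using a(0) = 0: a(t) = 0. The integral of acceleration, with v(0) = 17, gives velocity: v(t) = 17. Taking ∫v(t)dt and applying x(0) = -5, we find x(t) = 17·t - 5. Using x(t) = 17·t - 5 and substituting t = 3, we find x = 46.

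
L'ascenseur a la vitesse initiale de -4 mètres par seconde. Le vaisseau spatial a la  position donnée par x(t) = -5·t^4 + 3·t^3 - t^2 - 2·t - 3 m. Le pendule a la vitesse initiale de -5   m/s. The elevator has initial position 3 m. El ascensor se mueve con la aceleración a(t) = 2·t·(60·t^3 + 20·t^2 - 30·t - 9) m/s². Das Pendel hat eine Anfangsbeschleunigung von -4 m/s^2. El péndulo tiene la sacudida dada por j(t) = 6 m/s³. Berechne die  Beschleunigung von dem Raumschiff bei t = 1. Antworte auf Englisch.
Starting from position x(t) = -5·t^4 + 3·t^3 - t^2 - 2·t - 3, we take 2 derivatives. Differentiating position, we get velocity: v(t) = -20·t^3 + 9·t^2 - 2·t - 2. The derivative of velocity gives acceleration: a(t) = -60·t^2 + 18·t - 2. Using a(t) = -60·t^2 + 18·t - 2 and substituting t = 1, we find a = -44.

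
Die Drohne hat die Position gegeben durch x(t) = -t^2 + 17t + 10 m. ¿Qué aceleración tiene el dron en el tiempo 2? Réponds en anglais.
To solve this, we need to take 2 derivatives of our position equation x(t) = -t^2 + 17·t + 10. Differentiating position, we get velocity: v(t) = 17 - 2·t. Taking d/dt of v(t), we find a(t) = -2. Using a(t) = -2 and substituting t = 2, we find a = -2.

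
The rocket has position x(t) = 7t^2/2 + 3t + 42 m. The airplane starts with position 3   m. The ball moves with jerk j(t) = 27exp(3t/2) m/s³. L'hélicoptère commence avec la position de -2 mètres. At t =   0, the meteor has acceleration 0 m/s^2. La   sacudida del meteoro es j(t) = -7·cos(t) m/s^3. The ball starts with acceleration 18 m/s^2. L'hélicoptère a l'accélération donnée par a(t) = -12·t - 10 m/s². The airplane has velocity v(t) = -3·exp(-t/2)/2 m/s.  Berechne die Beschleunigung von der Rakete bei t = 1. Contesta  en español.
Partiendo de la posición x(t) = 7·t^2/2 + 3·t + 42, tomamos 2 derivadas. La derivada de la posición da la velocidad: v(t) = 7·t + 3. Derivando la velocidad, obtenemos la aceleración: a(t) = 7. Tenemos la aceleración a(t) = 7. Sustituyendo t = 1: a(1) = 7.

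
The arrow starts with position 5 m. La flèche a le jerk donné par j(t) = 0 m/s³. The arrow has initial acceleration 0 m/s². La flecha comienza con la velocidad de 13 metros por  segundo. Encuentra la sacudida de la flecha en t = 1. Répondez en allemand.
Mit j(t) = 0 und Einsetzen von t = 1, finden wir j = 0.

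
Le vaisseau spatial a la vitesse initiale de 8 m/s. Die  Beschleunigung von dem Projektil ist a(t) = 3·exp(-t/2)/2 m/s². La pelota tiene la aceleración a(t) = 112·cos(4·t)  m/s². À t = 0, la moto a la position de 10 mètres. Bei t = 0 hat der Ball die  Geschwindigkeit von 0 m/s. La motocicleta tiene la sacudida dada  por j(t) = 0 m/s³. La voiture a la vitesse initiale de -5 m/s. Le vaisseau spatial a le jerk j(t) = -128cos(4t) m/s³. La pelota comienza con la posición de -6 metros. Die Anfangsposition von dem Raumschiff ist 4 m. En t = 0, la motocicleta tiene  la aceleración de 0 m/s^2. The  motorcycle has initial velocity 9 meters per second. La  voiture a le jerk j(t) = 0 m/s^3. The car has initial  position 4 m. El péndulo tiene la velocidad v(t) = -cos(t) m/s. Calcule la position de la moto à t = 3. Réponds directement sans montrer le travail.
La réponse est 37.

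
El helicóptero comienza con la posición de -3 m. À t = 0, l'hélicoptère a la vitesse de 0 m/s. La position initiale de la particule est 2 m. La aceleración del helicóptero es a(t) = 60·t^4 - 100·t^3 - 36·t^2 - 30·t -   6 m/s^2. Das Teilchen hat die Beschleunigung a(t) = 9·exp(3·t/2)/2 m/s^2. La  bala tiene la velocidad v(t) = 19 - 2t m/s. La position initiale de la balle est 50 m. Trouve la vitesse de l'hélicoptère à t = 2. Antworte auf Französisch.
En partant de l'accélération a(t) = 60·t^4 - 100·t^3 - 36·t^2 - 30·t - 6, nous prenons 1 intégrale. En prenant ∫a(t)dt et en appliquant v(0) = 0, nous trouvons v(t) = t·(12·t^4 - 25·t^3 - 12·t^2 - 15·t - 6). En utilisant v(t) = t·(12·t^4 - 25·t^3 - 12·t^2 - 15·t - 6) et en substituant t = 2, nous trouvons v = -184.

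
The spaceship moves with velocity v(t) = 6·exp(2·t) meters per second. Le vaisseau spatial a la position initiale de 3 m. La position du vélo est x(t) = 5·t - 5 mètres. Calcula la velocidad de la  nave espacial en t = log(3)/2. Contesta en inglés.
From the given velocity equation v(t) = 6·exp(2·t), we substitute t = log(3)/2 to get v = 18.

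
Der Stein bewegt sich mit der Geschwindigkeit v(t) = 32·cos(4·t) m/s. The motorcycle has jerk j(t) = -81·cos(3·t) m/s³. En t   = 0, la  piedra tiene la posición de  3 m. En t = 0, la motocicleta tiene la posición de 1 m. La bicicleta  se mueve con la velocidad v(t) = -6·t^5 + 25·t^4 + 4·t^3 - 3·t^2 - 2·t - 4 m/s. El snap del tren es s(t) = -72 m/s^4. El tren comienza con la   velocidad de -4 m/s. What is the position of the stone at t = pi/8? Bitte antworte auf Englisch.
We need to integrate our velocity equation v(t) = 32·cos(4·t) 1 time. Finding the integral of v(t) and using x(0) = 3: x(t) = 8·sin(4·t) + 3. From the given position equation x(t) = 8·sin(4·t) + 3, we substitute t = pi/8 to get x = 11.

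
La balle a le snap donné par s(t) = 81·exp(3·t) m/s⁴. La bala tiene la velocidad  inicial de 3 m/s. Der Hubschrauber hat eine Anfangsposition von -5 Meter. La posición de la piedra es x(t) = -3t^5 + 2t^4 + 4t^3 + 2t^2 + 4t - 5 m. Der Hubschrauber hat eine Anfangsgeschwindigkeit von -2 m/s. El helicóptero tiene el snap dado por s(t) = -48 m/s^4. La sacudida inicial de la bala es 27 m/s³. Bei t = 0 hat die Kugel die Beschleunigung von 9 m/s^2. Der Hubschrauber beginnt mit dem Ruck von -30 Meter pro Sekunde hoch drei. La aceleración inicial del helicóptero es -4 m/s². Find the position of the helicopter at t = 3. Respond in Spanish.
Partiendo del snap s(t) = -48, tomamos 4 integrales. La antiderivada del snap, con j(0) = -30, da la sacudida: j(t) = -48·t - 30. La integral de la sacudida, con a(0) = -4, da la aceleración: a(t) = -24·t^2 - 30·t - 4. Tomando ∫a(t)dt y aplicando v(0) = -2, encontramos v(t) = -8·t^3 - 15·t^2 - 4·t - 2. La integral de la velocidad, con x(0) = -5, da la posición: x(t) = -2·t^4 - 5·t^3 - 2·t^2 - 2·t - 5. Tenemos la posición x(t) = -2·t^4 - 5·t^3 - 2·t^2 - 2·t - 5. Sustituyendo t = 3: x(3) = -326.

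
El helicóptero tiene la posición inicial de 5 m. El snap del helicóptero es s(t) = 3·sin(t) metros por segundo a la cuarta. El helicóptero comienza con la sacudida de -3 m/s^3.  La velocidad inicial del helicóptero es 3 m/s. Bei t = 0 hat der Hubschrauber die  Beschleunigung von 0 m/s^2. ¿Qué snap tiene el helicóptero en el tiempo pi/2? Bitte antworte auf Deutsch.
Mit s(t) = 3·sin(t) und Einsetzen von t = pi/2, finden wir s = 3.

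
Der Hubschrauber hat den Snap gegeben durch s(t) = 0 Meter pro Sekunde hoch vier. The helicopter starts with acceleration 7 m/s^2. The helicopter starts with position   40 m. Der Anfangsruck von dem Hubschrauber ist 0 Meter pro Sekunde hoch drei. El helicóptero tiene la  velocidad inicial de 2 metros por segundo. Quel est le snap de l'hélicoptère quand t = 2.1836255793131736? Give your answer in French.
De l'équation du snap s(t) = 0, nous substituons t = 2.1836255793131736 pour obtenir s = 0.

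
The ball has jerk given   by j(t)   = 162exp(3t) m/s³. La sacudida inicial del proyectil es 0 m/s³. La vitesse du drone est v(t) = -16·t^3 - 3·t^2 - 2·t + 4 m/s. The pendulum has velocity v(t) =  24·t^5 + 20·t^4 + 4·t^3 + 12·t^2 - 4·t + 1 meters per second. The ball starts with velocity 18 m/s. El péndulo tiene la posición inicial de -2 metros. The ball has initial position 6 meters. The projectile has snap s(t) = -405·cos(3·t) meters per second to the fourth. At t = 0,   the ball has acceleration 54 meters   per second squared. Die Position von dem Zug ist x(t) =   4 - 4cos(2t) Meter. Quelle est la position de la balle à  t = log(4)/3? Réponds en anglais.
We must find the integral of our jerk equation j(t) = 162·exp(3·t) 3 times. Finding the antiderivative of j(t) and using a(0) = 54: a(t) = 54·exp(3·t). Finding the integral of a(t) and using v(0) = 18: v(t) = 18·exp(3·t). The integral of velocity, with x(0) = 6, gives position: x(t) = 6·exp(3·t). We have position x(t) = 6·exp(3·t). Substituting t = log(4)/3: x(log(4)/3) = 24.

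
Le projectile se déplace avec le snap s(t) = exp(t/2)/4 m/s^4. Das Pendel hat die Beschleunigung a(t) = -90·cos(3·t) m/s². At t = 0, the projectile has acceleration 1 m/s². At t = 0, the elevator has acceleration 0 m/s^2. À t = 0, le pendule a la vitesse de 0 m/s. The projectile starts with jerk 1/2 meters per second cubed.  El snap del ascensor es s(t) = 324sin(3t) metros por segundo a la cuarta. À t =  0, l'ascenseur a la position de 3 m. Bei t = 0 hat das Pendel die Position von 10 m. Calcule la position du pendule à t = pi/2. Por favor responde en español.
Para resolver esto, necesitamos tomar 2 antiderivadas de nuestra ecuación de la aceleración a(t) = -90·cos(3·t). La antiderivada de la aceleración, con v(0) = 0, da la velocidad: v(t) = -30·sin(3·t). La antiderivada de la velocidad es la posición. Usando x(0) = 10, obtenemos x(t) = 10·cos(3·t). Tenemos la posición x(t) = 10·cos(3·t). Sustituyendo t = pi/2: x(pi/2) = 0.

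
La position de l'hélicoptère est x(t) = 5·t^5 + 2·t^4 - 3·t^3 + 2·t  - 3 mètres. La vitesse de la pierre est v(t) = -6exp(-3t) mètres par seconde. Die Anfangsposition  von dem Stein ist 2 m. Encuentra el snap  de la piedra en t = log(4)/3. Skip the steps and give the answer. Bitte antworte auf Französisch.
La réponse est 81/2.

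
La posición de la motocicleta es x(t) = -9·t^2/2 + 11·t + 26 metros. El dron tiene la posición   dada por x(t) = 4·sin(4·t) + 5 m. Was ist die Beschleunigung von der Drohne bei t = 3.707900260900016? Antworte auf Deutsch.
Ausgehend von der Position x(t) = 4·sin(4·t) + 5, nehmen wir 2 Ableitungen. Mit d/dt von x(t) finden wir v(t) = 16·cos(4·t). Mit d/dt von v(t) finden wir a(t) = -64·sin(4·t). Mit a(t) = -64·sin(4·t) und Einsetzen von t = 3.707900260900016, finden wir a = -49.1786221661316.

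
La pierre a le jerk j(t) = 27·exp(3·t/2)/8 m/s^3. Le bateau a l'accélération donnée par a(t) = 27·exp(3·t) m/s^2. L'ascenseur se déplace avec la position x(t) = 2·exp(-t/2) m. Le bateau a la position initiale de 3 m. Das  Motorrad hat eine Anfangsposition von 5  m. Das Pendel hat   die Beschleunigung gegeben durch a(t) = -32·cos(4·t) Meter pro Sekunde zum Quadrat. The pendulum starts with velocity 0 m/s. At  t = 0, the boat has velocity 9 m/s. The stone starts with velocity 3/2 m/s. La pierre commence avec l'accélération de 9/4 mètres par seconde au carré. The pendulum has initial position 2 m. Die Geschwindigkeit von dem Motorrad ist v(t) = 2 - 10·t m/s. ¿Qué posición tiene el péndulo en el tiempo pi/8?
Para resolver esto, necesitamos tomar 2 integrales de nuestra ecuación de la aceleración a(t) = -32·cos(4·t). Tomando ∫a(t)dt y aplicando v(0) = 0, encontramos v(t) = -8·sin(4·t). Integrando la velocidad y usando la condición inicial x(0) = 2, obtenemos x(t) = 2·cos(4·t). De la ecuación de la posición x(t) = 2·cos(4·t), sustituimos t = pi/8 para obtener x = 0.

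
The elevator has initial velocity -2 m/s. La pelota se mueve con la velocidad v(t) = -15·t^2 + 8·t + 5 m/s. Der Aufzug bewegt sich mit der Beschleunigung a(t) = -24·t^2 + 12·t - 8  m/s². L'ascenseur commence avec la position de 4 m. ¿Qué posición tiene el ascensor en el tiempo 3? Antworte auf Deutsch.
Um dies zu lösen, müssen wir 2 Integrale unserer Gleichung für die Beschleunigung a(t) = -24·t^2 + 12·t - 8 finden. Das Integral von der Beschleunigung ist die Geschwindigkeit. Mit v(0) = -2 erhalten wir v(t) = -8·t^3 + 6·t^2 - 8·t - 2. Durch Integration von der Geschwindigkeit und Verwendung der Anfangsbedingung x(0) = 4, erhalten wir x(t) = -2·t^4 + 2·t^3 - 4·t^2 - 2·t + 4. Mit x(t) = -2·t^4 + 2·t^3 - 4·t^2 - 2·t + 4 und Einsetzen von t = 3, finden wir x = -146.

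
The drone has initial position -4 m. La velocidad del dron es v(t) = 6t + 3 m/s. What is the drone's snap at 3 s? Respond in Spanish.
Para resolver esto, necesitamos tomar 3 derivadas de nuestra ecuación de la velocidad v(t) = 6·t + 3. Derivando la velocidad, obtenemos la aceleración: a(t) = 6. Tomando d/dt de a(t), encontramos j(t) = 0. Tomando d/dt de j(t), encontramos s(t) = 0. Tenemos el snap s(t) = 0. Sustituyendo t = 3: s(3) = 0.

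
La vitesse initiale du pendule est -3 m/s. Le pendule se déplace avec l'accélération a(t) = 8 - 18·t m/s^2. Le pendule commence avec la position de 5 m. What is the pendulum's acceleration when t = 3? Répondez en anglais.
From the given acceleration equation a(t) = 8 - 18·t, we substitute t = 3 to get a = -46.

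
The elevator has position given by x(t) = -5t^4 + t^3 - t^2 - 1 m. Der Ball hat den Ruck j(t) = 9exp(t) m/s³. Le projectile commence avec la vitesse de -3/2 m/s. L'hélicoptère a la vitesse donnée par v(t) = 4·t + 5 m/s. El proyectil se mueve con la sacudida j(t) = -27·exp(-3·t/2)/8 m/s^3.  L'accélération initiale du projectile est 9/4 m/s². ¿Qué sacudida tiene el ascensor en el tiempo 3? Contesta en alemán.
Ausgehend von der Position x(t) = -5·t^4 + t^3 - t^2 - 1, nehmen wir 3 Ableitungen. Die Ableitung von der Position ergibt die Geschwindigkeit: v(t) = -20·t^3 + 3·t^2 - 2·t. Die Ableitung von der Geschwindigkeit ergibt die Beschleunigung: a(t) = -60·t^2 + 6·t - 2. Mit d/dt von a(t) finden wir j(t) = 6 - 120·t. Wir haben den Ruck j(t) = 6 - 120·t. Durch Einsetzen von t = 3: j(3) = -354.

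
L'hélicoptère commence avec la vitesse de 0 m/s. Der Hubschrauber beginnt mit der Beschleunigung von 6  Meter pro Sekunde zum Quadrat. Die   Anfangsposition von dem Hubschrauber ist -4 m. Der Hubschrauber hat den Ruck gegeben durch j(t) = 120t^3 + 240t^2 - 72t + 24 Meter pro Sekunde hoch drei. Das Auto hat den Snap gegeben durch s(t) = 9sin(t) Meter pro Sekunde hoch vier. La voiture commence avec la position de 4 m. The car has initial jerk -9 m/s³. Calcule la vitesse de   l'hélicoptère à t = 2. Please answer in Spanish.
Para resolver esto, necesitamos tomar 2 integrales de nuestra ecuación de la sacudida j(t) = 120·t^3 + 240·t^2 - 72·t + 24. Tomando ∫j(t)dt y aplicando a(0) = 6, encontramos a(t) = 30·t^4 + 80·t^3 - 36·t^2 + 24·t + 6. La antiderivada de la aceleración, con v(0) = 0, da la velocidad: v(t) = 2·t·(3·t^4 + 10·t^3 - 6·t^2 + 6·t + 3). Usando v(t) = 2·t·(3·t^4 + 10·t^3 - 6·t^2 + 6·t + 3) y sustituyendo t = 2, encontramos v = 476.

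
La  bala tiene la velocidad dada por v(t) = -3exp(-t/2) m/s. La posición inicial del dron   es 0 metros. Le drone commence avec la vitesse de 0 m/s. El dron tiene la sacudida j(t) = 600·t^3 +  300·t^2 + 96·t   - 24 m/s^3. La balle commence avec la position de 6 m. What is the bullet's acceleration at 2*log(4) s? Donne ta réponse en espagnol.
Partiendo de la velocidad v(t) = -3·exp(-t/2), tomamos 1 derivada. Tomando d/dt de v(t), encontramos a(t) = 3·exp(-t/2)/2. De la ecuación de la aceleración a(t) = 3·exp(-t/2)/2, sustituimos t = 2*log(4) para obtener a = 3/8.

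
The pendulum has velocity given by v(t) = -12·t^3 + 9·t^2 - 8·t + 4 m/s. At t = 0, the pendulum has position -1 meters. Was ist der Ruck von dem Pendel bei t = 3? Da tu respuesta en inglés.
To solve this, we need to take 2 derivatives of our velocity equation v(t) = -12·t^3 + 9·t^2 - 8·t + 4. Differentiating velocity, we get acceleration: a(t) = -36·t^2 + 18·t - 8. Taking d/dt of a(t), we find j(t) = 18 - 72·t. Using j(t) = 18 - 72·t and substituting t = 3, we find j = -198.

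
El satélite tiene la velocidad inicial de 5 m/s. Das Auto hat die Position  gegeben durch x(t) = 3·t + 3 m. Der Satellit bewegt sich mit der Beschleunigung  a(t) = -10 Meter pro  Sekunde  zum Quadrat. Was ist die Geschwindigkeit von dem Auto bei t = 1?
Um dies zu lösen, müssen wir 1 Ableitung unserer Gleichung für die Position x(t) = 3·t + 3 nehmen. Die Ableitung von der Position ergibt die Geschwindigkeit: v(t) = 3. Aus der Gleichung für die Geschwindigkeit v(t) = 3, setzen wir t = 1 ein und erhalten v = 3.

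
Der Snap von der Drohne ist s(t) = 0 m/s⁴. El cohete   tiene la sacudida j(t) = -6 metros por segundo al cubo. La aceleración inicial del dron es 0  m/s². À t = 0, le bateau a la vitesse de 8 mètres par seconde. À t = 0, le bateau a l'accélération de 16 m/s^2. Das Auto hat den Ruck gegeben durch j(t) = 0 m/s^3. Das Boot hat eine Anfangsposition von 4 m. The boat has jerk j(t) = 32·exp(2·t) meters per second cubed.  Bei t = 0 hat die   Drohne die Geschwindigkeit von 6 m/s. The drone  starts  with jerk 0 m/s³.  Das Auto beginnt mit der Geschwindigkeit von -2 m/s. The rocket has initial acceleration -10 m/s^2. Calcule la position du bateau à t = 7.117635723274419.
En partant du jerk j(t) = 32·exp(2·t), nous prenons 3 intégrales. En intégrant le jerk et en utilisant la condition initiale a(0) = 16, nous obtenons a(t) = 16·exp(2·t). En prenant ∫a(t)dt et en appliquant v(0) = 8, nous trouvons v(t) = 8·exp(2·t). L'intégrale de la vitesse est la position. En utilisant x(0) = 4, nous obtenons x(t) = 4·exp(2·t). De l'équation de la position x(t) = 4·exp(2·t), nous substituons t = 7.117635723274419 pour obtenir x = 6086390.72296753.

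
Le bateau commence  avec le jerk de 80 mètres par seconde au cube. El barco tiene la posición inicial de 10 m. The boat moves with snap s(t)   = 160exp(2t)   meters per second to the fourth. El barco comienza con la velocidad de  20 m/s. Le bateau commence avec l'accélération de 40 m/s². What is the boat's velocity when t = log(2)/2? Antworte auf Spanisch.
Para resolver esto, necesitamos tomar 3 integrales de nuestra ecuación del snap s(t) = 160·exp(2·t). Tomando ∫s(t)dt y aplicando j(0) = 80, encontramos j(t) = 80·exp(2·t). La antiderivada de la sacudida es la aceleración. Usando a(0) = 40, obtenemos a(t) = 40·exp(2·t). Tomando ∫a(t)dt y aplicando v(0) = 20, encontramos v(t) = 20·exp(2·t). De la ecuación de la velocidad v(t) = 20·exp(2·t), sustituimos t = log(2)/2 para obtener v = 40.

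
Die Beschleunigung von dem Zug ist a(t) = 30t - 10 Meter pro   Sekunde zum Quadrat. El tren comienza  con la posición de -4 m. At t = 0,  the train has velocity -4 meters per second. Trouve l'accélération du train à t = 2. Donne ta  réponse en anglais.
From the given acceleration equation a(t) = 30·t - 10, we substitute t = 2 to get a = 50.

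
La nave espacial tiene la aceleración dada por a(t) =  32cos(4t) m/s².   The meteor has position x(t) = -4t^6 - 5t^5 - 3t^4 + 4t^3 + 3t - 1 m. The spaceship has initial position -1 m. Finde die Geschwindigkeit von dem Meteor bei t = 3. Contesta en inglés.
To solve this, we need to take 1 derivative of our position equation x(t) = -4·t^6 - 5·t^5 - 3·t^4 + 4·t^3 + 3·t - 1. Taking d/dt of x(t), we find v(t) = -24·t^5 - 25·t^4 - 12·t^3 + 12·t^2 + 3. Using v(t) = -24·t^5 - 25·t^4 - 12·t^3 + 12·t^2 + 3 and substituting t = 3, we find v = -8070.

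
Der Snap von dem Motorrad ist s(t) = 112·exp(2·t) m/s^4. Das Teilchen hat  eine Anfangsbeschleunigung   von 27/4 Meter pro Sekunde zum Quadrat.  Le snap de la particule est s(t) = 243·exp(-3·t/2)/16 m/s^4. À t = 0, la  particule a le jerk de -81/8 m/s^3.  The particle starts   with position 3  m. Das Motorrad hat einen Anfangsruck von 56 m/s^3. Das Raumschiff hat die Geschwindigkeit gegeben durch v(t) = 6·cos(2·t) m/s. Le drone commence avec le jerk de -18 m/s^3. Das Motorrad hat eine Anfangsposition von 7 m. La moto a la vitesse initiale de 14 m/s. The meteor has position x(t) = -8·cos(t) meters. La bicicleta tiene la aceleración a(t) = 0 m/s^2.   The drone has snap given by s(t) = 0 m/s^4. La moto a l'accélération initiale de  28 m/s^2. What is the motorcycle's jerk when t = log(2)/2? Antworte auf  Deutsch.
Wir müssen die Stammfunktion unserer Gleichung für den Snap s(t) = 112·exp(2·t) 1-mal finden. Das Integral von dem Snap, mit j(0) = 56, ergibt den Ruck: j(t) = 56·exp(2·t). Mit j(t) = 56·exp(2·t) und Einsetzen von t = log(2)/2, finden wir j = 112.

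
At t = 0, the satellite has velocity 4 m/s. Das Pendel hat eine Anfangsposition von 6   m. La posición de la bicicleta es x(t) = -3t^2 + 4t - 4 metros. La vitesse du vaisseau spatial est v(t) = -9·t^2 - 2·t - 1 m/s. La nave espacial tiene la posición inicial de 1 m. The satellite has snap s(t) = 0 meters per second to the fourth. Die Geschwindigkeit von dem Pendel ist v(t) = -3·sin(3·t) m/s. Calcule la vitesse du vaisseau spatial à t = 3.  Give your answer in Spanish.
Usando v(t) = -9·t^2 - 2·t - 1 y sustituyendo t = 3, encontramos v = -88.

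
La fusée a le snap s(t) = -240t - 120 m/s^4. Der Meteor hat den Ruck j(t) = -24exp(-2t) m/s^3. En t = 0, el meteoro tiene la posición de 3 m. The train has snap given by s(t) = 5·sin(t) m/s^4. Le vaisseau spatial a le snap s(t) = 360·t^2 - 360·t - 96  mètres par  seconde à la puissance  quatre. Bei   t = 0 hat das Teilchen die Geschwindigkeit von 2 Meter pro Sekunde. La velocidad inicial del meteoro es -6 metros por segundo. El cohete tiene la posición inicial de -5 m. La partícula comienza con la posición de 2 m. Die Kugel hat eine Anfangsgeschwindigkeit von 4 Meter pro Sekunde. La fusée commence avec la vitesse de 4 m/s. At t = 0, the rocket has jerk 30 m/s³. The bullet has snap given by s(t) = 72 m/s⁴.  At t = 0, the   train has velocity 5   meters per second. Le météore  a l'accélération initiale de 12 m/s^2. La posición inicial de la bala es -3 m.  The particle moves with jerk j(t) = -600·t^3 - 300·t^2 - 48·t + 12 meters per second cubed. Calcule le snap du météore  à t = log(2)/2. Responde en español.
Debemos derivar nuestra ecuación de la sacudida j(t) = -24·exp(-2·t) 1 vez. La derivada de la sacudida da el snap: s(t) = 48·exp(-2·t). Usando s(t) = 48·exp(-2·t) y sustituyendo t = log(2)/2, encontramos s = 24.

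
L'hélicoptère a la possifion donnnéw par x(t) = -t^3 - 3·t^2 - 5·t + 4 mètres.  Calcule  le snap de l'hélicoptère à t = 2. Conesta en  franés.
Pour résoudre ceci, nous devons prendre 4 dérivées de notre équation de la position x(t) = -t^3 - 3·t^2 - 5·t + 4. La dérivée de la position donne la vitesse: v(t) = -3·t^2 - 6·t - 5. En dérivant la vitesse, nous obtenons l'accélération: a(t) = -6·t - 6. En dérivant l'accélération, nous obtenons le jerk: j(t) = -6. En dérivant le jerk, nous obtenons le snap: s(t) = 0. Nous avons le snap s(t) = 0. En substituant t = 2: s(2) = 0.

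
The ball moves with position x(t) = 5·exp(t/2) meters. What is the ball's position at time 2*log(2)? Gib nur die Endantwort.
x(2*log(2)) = 10.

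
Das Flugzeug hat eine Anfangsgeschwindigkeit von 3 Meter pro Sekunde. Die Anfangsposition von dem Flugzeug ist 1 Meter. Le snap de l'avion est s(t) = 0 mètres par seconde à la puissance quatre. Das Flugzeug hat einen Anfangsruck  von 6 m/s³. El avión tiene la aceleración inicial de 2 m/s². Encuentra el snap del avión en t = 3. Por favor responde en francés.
De l'équation du snap s(t) = 0, nous substituons t = 3 pour obtenir s = 0.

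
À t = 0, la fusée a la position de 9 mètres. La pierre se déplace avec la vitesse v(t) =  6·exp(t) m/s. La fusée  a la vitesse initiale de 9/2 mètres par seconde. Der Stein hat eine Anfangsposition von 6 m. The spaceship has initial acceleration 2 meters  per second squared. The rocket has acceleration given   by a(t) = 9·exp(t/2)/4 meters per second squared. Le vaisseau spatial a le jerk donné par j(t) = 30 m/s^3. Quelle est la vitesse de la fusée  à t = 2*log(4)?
Pour résoudre ceci, nous devons prendre 1 primitive de notre équation de l'accélération a(t) = 9·exp(t/2)/4. En intégrant l'accélération et en utilisant la condition initiale v(0) = 9/2, nous obtenons v(t) = 9·exp(t/2)/2. De l'équation de la vitesse v(t) = 9·exp(t/2)/2, nous substituons t = 2*log(4) pour obtenir v = 18.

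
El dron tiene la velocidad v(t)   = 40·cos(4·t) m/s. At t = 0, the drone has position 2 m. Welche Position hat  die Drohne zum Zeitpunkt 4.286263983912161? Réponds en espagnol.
Debemos encontrar la antiderivada de nuestra ecuación de la velocidad v(t) = 40·cos(4·t) 1 vez. Tomando ∫v(t)dt y aplicando x(0) = 2, encontramos x(t) = 10·sin(4·t) + 2. Usando x(t) = 10·sin(4·t) + 2 y sustituyendo t = 4.286263983912161, encontramos x = -7.91074973476627.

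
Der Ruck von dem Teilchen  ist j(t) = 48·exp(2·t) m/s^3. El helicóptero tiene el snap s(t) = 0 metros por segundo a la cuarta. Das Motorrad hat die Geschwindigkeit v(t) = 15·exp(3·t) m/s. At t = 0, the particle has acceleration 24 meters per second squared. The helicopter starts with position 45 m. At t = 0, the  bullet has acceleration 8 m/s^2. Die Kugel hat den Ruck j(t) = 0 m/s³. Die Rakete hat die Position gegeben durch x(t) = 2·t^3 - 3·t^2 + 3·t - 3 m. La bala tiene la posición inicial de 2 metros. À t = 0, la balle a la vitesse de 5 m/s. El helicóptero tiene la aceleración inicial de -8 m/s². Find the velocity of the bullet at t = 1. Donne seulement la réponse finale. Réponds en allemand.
Die Antwort ist 13.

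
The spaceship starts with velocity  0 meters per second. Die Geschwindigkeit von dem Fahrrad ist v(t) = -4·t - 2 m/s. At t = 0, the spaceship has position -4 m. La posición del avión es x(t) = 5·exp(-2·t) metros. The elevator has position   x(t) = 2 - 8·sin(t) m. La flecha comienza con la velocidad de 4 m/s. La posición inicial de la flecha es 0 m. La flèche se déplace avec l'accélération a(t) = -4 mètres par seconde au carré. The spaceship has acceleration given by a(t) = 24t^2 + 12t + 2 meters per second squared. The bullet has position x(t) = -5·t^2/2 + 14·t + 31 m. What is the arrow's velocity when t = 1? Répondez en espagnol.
Para resolver esto, necesitamos tomar 1 antiderivada de nuestra ecuación de la aceleración a(t) = -4. La integral de la aceleración, con v(0) = 4, da la velocidad: v(t) = 4 - 4·t. Usando v(t) = 4 - 4·t y sustituyendo t = 1, encontramos v = 0.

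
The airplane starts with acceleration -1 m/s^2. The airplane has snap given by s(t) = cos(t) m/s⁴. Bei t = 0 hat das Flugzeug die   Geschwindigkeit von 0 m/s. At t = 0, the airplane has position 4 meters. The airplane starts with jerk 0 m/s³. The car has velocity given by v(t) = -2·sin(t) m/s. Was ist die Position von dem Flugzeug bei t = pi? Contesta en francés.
Nous devons trouver l'intégrale de notre équation du snap s(t) = cos(t) 4 fois. En prenant ∫s(t)dt et en appliquant j(0) = 0, nous trouvons j(t) = sin(t). En intégrant le jerk et en utilisant la condition initiale a(0) = -1, nous obtenons a(t) = -cos(t). En prenant ∫a(t)dt et en appliquant v(0) = 0, nous trouvons v(t) = -sin(t). L'intégrale de la vitesse est la position. En utilisant x(0) = 4, nous obtenons x(t) = cos(t) + 3. De l'équation de la position x(t) = cos(t) + 3, nous substituons t = pi pour obtenir x = 2.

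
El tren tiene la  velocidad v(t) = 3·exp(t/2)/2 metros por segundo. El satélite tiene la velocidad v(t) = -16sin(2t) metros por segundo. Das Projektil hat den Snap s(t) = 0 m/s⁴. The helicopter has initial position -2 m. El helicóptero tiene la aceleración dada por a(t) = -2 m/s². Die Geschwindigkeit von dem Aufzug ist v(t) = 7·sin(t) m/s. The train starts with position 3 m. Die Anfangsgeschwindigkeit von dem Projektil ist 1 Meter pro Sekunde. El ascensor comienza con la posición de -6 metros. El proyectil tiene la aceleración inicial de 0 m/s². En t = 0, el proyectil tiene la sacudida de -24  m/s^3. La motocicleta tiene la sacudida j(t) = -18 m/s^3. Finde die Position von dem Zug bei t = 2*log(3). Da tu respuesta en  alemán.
Um dies zu lösen, müssen wir 1 Stammfunktion unserer Gleichung für die Geschwindigkeit v(t) = 3·exp(t/2)/2 finden. Mit ∫v(t)dt und Anwendung von x(0) = 3, finden wir x(t) = 3·exp(t/2). Wir haben die Position x(t) = 3·exp(t/2). Durch Einsetzen von t = 2*log(3): x(2*log(3)) = 9.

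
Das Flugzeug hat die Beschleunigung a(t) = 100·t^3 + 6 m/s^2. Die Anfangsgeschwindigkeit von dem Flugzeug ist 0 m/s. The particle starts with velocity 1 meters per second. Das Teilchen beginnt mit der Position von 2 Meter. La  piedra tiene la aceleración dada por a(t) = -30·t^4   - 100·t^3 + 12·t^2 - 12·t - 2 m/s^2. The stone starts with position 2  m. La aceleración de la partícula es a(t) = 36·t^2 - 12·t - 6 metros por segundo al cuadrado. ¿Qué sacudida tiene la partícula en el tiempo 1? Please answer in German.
Ausgehend von der Beschleunigung a(t) = 36·t^2 - 12·t - 6, nehmen wir 1 Ableitung. Mit d/dt von a(t) finden wir j(t) = 72·t - 12. Aus der Gleichung für den Ruck j(t) = 72·t - 12, setzen wir t = 1 ein und erhalten j = 60.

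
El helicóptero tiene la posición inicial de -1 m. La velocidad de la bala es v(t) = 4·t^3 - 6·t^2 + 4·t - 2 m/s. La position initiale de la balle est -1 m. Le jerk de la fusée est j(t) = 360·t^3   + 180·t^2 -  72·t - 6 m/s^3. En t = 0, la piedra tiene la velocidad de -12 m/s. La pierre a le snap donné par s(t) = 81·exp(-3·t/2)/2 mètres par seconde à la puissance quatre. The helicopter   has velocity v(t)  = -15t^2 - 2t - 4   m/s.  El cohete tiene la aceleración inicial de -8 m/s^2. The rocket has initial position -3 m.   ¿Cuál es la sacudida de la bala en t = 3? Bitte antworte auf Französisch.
Pour résoudre ceci, nous devons prendre 2 dérivées de notre équation de la vitesse v(t) = 4·t^3 - 6·t^2 + 4·t - 2. En dérivant la vitesse, nous obtenons l'accélération: a(t) = 12·t^2 - 12·t + 4. En dérivant l'accélération, nous obtenons le jerk: j(t) = 24·t - 12. En utilisant j(t) = 24·t - 12 et en substituant t = 3, nous trouvons j = 60.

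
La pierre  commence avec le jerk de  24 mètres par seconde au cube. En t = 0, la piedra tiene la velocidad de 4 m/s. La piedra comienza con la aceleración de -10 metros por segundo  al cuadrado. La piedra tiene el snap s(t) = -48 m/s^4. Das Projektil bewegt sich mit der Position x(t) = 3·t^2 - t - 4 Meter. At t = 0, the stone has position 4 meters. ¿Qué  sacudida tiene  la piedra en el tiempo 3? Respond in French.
En partant du snap s(t) = -48, nous prenons 1 intégrale. En intégrant le snap et en utilisant la condition initiale j(0) = 24, nous obtenons j(t) = 24 - 48·t. Nous avons le jerk j(t) = 24 - 48·t. En substituant t = 3: j(3) = -120.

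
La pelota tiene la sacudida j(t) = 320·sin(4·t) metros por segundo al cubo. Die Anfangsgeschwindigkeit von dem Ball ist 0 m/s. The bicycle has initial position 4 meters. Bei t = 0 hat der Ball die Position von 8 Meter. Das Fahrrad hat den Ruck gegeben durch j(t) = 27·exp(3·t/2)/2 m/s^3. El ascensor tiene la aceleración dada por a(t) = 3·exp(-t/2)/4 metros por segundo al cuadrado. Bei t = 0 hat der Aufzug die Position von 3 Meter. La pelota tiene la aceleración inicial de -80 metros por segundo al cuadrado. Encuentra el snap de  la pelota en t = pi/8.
Para resolver esto, necesitamos tomar 1 derivada de nuestra ecuación de la sacudida j(t) = 320·sin(4·t). Derivando la sacudida, obtenemos el snap: s(t) = 1280·cos(4·t). De la ecuación del snap s(t) = 1280·cos(4·t), sustituimos t = pi/8 para obtener s = 0.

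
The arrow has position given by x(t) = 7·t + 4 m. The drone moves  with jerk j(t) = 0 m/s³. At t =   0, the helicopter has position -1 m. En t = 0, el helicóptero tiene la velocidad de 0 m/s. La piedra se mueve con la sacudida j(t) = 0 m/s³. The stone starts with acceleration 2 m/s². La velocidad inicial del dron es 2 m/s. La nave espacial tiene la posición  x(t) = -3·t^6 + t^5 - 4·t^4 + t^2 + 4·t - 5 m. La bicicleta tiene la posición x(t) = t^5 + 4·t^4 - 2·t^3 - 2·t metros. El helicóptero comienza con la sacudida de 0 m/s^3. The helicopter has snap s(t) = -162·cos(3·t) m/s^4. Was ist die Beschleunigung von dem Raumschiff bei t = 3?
Um dies zu lösen, müssen wir 2 Ableitungen unserer Gleichung für die Position x(t) = -3·t^6 + t^5 - 4·t^4 + t^2 + 4·t - 5 nehmen. Durch Ableiten von der Position erhalten wir die Geschwindigkeit: v(t) = -18·t^5 + 5·t^4 - 16·t^3 + 2·t + 4. Mit d/dt von v(t) finden wir a(t) = -90·t^4 + 20·t^3 - 48·t^2 + 2. Mit a(t) = -90·t^4 + 20·t^3 - 48·t^2 + 2 und Einsetzen von t = 3, finden wir a = -7180.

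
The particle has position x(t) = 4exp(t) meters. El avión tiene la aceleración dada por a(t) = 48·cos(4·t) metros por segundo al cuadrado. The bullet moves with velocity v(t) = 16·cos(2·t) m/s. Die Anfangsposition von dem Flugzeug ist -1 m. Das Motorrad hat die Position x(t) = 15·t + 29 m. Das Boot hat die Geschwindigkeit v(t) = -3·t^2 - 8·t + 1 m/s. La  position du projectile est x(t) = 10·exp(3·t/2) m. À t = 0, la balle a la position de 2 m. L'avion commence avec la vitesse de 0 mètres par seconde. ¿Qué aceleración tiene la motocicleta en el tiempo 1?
Partiendo de la posición x(t) = 15·t + 29, tomamos 2 derivadas. Derivando la posición, obtenemos la velocidad: v(t) = 15. Tomando d/dt de v(t), encontramos a(t) = 0. De la ecuación de la aceleración a(t) = 0, sustituimos t = 1 para obtener a = 0.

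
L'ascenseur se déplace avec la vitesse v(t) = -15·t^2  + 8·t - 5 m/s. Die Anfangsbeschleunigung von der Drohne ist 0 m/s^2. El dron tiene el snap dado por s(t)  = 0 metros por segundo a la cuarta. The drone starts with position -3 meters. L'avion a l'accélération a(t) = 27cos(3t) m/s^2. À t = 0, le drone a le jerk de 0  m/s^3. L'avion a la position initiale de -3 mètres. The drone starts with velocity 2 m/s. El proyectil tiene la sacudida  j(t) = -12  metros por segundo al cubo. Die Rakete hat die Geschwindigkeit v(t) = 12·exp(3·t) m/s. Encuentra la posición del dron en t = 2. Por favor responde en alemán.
Wir müssen unsere Gleichung für den Snap s(t) = 0 4-mal integrieren. Mit ∫s(t)dt und Anwendung von j(0) = 0, finden wir j(t) = 0. Das Integral von dem Ruck, mit a(0) = 0, ergibt die Beschleunigung: a(t) = 0. Durch Integration von der Beschleunigung und Verwendung der Anfangsbedingung v(0) = 2, erhalten wir v(t) = 2. Die Stammfunktion von der Geschwindigkeit ist die Position. Mit x(0) = -3 erhalten wir x(t) = 2·t - 3. Wir haben die Position x(t) = 2·t - 3. Durch Einsetzen von t = 2: x(2) = 1.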